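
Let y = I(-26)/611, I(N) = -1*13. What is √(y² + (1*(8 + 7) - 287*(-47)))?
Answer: √29830337/47 ≈ 116.21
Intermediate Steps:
I(N) = -13
y = -1/47 (y = -13/611 = -13*1/611 = -1/47 ≈ -0.021277)
√(y² + (1*(8 + 7) - 287*(-47))) = √((-1/47)² + (1*(8 + 7) - 287*(-47))) = √(1/2209 + (1*15 + 13489)) = √(1/2209 + (15 + 13489)) = √(1/2209 + 13504) = √(29830337/2209) = √29830337/47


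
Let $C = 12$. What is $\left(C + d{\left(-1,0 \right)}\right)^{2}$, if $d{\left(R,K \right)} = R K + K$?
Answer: $144$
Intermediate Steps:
$d{\left(R,K \right)} = K + K R$ ($d{\left(R,K \right)} = K R + K = K + K R$)
$\left(C + d{\left(-1,0 \right)}\right)^{2} = \left(12 + 0 \left(1 - 1\right)\right)^{2} = \left(12 + 0 \cdot 0\right)^{2} = \left(12 + 0\right)^{2} = 12^{2} = 144$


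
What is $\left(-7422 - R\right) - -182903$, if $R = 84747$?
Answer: $90734$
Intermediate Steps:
$\left(-7422 - R\right) - -182903 = \left(-7422 - 84747\right) - -182903 = \left(-7422 - 84747\right) + 182903 = -92169 + 182903 = 90734$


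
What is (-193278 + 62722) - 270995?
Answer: -401551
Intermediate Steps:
(-193278 + 62722) - 270995 = -130556 - 270995 = -401551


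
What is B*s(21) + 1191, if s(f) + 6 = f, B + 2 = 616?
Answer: 10401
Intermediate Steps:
B = 614 (B = -2 + 616 = 614)
s(f) = -6 + f
B*s(21) + 1191 = 614*(-6 + 21) + 1191 = 614*15 + 1191 = 9210 + 1191 = 10401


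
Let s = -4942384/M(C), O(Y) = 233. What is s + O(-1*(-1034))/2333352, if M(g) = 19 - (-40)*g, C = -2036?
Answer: 11532340562261/189983853192 ≈ 60.702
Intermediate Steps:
M(g) = 19 + 40*g
s = 4942384/81421 (s = -4942384/(19 + 40*(-2036)) = -4942384/(19 - 81440) = -4942384/(-81421) = -4942384*(-1/81421) = 4942384/81421 ≈ 60.702)
s + O(-1*(-1034))/2333352 = 4942384/81421 + 233/2333352 = 11532340562261/189983853192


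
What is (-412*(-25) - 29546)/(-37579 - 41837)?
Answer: 9623/39708 ≈ 0.24234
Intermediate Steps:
(-412*(-25) - 29546)/(-37579 - 41837) = (10300 - 29546)/(-79416) = -19246*(-1/79416) = 9623/39708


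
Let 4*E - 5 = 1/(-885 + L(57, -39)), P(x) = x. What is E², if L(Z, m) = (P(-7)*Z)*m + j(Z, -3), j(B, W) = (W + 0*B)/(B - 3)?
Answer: 1744652647609/1116547262224 ≈ 1.5625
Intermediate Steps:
j(B, W) = W/(-3 + B) (j(B, W) = (W + 0)/(-3 + B) = W/(-3 + B))
L(Z, m) = -3/(-3 + Z) - 7*Z*m (L(Z, m) = (-7*Z)*m - 3/(-3 + Z) = -7*Z*m - 3/(-3 + Z) = -3/(-3 + Z) - 7*Z*m)
E = 1320853/1056668 (E = 5/4 + 1/(4*(-885 + (-3 - 7*57*(-39)*(-3 + 57))/(-3 + 57))) = 5/4 + 1/(4*(-885 + (-3 - 7*57*(-39)*54)/54)) = 5/4 + 1/(4*(-885 + (-3 + 840294)/54)) = 5/4 + 1/(4*(-885 + (1/54)*840291)) = 5/4 + 1/(4*(-885 + 280097/18)) = 5/4 + 1/(4*(264167/18)) = 5/4 + (¼)*(18/264167) = 5/4 + 9/528334 = 1320853/1056668 ≈ 1.2500)
E² = (1320853/1056668)² = 1744652647609/1116547262224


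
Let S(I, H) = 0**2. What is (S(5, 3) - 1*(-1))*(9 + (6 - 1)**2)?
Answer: 34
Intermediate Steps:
S(I, H) = 0
(S(5, 3) - 1*(-1))*(9 + (6 - 1)**2) = (0 - 1*(-1))*(9 + (6 - 1)**2) = (0 + 1)*(9 + 5**2) = 1*(9 + 25) = 1*34 = 34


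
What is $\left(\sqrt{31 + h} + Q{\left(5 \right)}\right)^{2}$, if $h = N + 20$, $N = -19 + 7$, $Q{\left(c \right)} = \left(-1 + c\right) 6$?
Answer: $\left(24 + \sqrt{39}\right)^{2} \approx 914.76$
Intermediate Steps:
$Q{\left(c \right)} = -6 + 6 c$
$N = -12$
$h = 8$ ($h = -12 + 20 = 8$)
$\left(\sqrt{31 + h} + Q{\left(5 \right)}\right)^{2} = \left(\sqrt{31 + 8} + \left(-6 + 6 \cdot 5\right)\right)^{2} = \left(\sqrt{39} + \left(-6 + 30\right)\right)^{2} = \left(\sqrt{39} + 24\right)^{2} = \left(24 + \sqrt{39}\right)^{2}$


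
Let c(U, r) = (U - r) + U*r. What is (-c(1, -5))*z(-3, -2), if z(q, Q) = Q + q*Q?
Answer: -4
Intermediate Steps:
c(U, r) = U - r + U*r
z(q, Q) = Q + Q*q
(-c(1, -5))*z(-3, -2) = (-(1 - 1*(-5) + 1*(-5)))*(-2*(1 - 3)) = (-(1 + 5 - 5))*(-2*(-2)) = -1*1*4 = -1*4 = -4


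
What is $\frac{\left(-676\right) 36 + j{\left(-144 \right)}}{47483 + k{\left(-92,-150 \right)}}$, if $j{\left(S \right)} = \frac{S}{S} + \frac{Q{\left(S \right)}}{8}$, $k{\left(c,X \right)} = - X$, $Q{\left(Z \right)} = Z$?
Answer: $- \frac{24353}{47633} \approx -0.51126$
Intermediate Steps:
$j{\left(S \right)} = 1 + \frac{S}{8}$ ($j{\left(S \right)} = \frac{S}{S} + \frac{S}{8} = 1 + S \frac{1}{8} = 1 + \frac{S}{8}$)
$\frac{\left(-676\right) 36 + j{\left(-144 \right)}}{47483 + k{\left(-92,-150 \right)}} = \frac{\left(-676\right) 36 + \left(1 + \frac{1}{8} \left(-144\right)\right)}{47483 - -150} = \frac{-24336 + \left(1 - 18\right)}{47483 + 150} = \frac{-24336 - 17}{47633} = \left(-24353\right) \frac{1}{47633} = - \frac{24353}{47633}$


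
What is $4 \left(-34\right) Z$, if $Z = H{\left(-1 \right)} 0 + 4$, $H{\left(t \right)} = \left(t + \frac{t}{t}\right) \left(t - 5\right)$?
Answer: $-544$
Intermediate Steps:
$H{\left(t \right)} = \left(1 + t\right) \left(-5 + t\right)$ ($H{\left(t \right)} = \left(t + 1\right) \left(-5 + t\right) = \left(1 + t\right) \left(-5 + t\right)$)
$Z = 4$ ($Z = \left(-5 + \left(-1\right)^{2} - -4\right) 0 + 4 = \left(-5 + 1 + 4\right) 0 + 4 = 0 \cdot 0 + 4 = 0 + 4 = 4$)
$4 \left(-34\right) Z = 4 \left(-34\right) 4 = \left(-136\right) 4 = -544$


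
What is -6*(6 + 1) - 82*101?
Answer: -8324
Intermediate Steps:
-6*(6 + 1) - 82*101 = -6*7 - 8282 = -42 - 8282 = -8324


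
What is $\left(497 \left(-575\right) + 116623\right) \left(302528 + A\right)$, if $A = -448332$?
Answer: $24663038208$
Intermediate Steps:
$\left(497 \left(-575\right) + 116623\right) \left(302528 + A\right) = \left(497 \left(-575\right) + 116623\right) \left(302528 - 448332\right) = \left(-285775 + 116623\right) \left(-145804\right) = \left(-169152\right) \left(-145804\right) = 24663038208$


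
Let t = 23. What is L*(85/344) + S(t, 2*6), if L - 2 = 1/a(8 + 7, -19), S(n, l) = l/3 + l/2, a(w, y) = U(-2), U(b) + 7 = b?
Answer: 32405/3096 ≈ 10.467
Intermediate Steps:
U(b) = -7 + b
a(w, y) = -9 (a(w, y) = -7 - 2 = -9)
S(n, l) = 5*l/6 (S(n, l) = l*(⅓) + l*(½) = l/3 + l/2 = 5*l/6)
L = 17/9 (L = 2 + 1/(-9) = 2 - ⅑ = 17/9 ≈ 1.8889)
L*(85/344) + S(t, 2*6) = 17*(85/344)/9 + 5*(2*6)/6 = 17*(85*(1/344))/9 + (⅚)*12 = (17/9)*(85/344) + 10 = 1445/3096 + 10 = 32405/3096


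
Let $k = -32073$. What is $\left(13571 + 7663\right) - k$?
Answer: $53307$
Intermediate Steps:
$\left(13571 + 7663\right) - k = \left(13571 + 7663\right) - -32073 = 21234 + 32073 = 53307$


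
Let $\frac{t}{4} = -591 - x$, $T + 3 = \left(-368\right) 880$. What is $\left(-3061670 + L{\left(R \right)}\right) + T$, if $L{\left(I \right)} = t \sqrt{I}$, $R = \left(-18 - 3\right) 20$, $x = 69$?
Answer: $-3385513 - 5280 i \sqrt{105} \approx -3.3855 \cdot 10^{6} - 54104.0 i$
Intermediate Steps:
$T = -323843$ ($T = -3 - 323840 = -323843$)
$R = -420$ ($R = \left(-21\right) 20 = -420$)
$t = -2640$ ($t = 4 \left(-591 - 69\right) = 4 \left(-660\right) = -2640$)
$L{\left(I \right)} = - 2640 \sqrt{I}$
$\left(-3061670 + L{\left(R \right)}\right) + T = \left(-3061670 - 2640 \sqrt{-420}\right) - 323843 = \left(-3061670 - 2640 \cdot 2 i \sqrt{105}\right) - 323843 = \left(-3061670 - 5280 i \sqrt{105}\right) - 323843 = -3385513 - 5280 i \sqrt{105}$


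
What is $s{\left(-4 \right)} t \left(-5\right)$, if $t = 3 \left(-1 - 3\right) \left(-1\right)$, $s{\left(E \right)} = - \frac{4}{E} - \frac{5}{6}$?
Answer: $-10$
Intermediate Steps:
$s{\left(E \right)} = - \frac{5}{6} - \frac{4}{E}$ ($s{\left(E \right)} = - \frac{4}{E} - \frac{5}{6} = - \frac{5}{6} - \frac{4}{E}$)
$t = 12$ ($t = 3 \left(-1 - 3\right) \left(-1\right) = 3 \left(-4\right) \left(-1\right) = \left(-12\right) \left(-1\right) = 12$)
$s{\left(-4 \right)} t \left(-5\right) = \left(- \frac{5}{6} - \frac{4}{-4}\right) 12 \left(-5\right) = \left(- \frac{5}{6} - -1\right) 12 \left(-5\right) = \left(- \frac{5}{6} + 1\right) 12 \left(-5\right) = \frac{1}{6} \cdot 12 \left(-5\right) = 2 \left(-5\right) = -10$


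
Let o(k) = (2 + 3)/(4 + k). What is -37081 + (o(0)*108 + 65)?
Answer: -36881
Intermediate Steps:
o(k) = 5/(4 + k)
-37081 + (o(0)*108 + 65) = -37081 + ((5/(4 + 0))*108 + 65) = -37081 + ((5/4)*108 + 65) = -37081 + (135 + 65) = -37081 + 200 = -36881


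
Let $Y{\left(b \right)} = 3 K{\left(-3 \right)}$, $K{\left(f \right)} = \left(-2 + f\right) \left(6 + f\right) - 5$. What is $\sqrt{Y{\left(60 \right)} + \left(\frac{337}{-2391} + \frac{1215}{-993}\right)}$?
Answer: $\frac{i \sqrt{38435489075202}}{791421} \approx 7.8335 i$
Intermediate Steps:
$K{\left(f \right)} = -5 + \left(-2 + f\right) \left(6 + f\right)$ ($K{\left(f \right)} = \left(-2 + f\right) \left(6 + f\right) - 5 = -5 + \left(-2 + f\right) \left(6 + f\right)$)
$Y{\left(b \right)} = -60$ ($Y{\left(b \right)} = 3 \left(-17 + \left(-3\right)^{2} + 4 \left(-3\right)\right) = 3 \left(-17 + 9 - 12\right) = 3 \left(-20\right) = -60$)
$\sqrt{Y{\left(60 \right)} + \left(\frac{337}{-2391} + \frac{1215}{-993}\right)} = \sqrt{-60 + \left(\frac{337}{-2391} + \frac{1215}{-993}\right)} = \sqrt{-60 + \left(337 \left(- \frac{1}{2391}\right) + 1215 \left(- \frac{1}{993}\right)\right)} = \sqrt{-60 - \frac{1079902}{791421}} = \sqrt{- \frac{48565162}{791421}} = \frac{i \sqrt{38435489075202}}{791421}$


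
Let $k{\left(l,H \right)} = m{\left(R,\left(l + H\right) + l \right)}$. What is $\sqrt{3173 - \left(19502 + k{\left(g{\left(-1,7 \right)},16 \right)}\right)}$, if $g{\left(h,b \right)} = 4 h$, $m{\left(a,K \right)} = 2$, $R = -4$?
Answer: $i \sqrt{16331} \approx 127.79 i$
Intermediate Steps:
$k{\left(l,H \right)} = 2$
$\sqrt{3173 - \left(19502 + k{\left(g{\left(-1,7 \right)},16 \right)}\right)} = \sqrt{3173 - 19504} = \sqrt{-16331} = i \sqrt{16331}$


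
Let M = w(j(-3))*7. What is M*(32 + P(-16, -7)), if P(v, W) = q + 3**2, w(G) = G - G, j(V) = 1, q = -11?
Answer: 0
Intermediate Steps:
w(G) = 0
P(v, W) = -2 (P(v, W) = -11 + 3**2 = -11 + 9 = -2)
M = 0 (M = 0*7 = 0)
M*(32 + P(-16, -7)) = 0*(32 - 2) = 0*30 = 0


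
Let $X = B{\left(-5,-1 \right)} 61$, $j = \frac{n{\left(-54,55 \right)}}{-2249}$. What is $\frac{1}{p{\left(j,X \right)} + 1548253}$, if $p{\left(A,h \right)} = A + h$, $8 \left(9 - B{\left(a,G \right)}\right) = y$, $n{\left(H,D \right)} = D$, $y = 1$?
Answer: $\frac{17992}{27865907955} \approx 6.4566 \cdot 10^{-7}$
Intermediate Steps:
$B{\left(a,G \right)} = \frac{71}{8}$ ($B{\left(a,G \right)} = 9 - \frac{1}{8} = \frac{71}{8}$)
$j = - \frac{55}{2249}$ ($j = \frac{55}{-2249} = 55 \left(- \frac{1}{2249}\right) = - \frac{55}{2249} \approx -0.024455$)
$X = \frac{4331}{8}$ ($X = \frac{71}{8} \cdot 61 = \frac{4331}{8} \approx 541.38$)
$\frac{1}{p{\left(j,X \right)} + 1548253} = \frac{1}{\left(- \frac{55}{2249} + \frac{4331}{8}\right) + 1548253} = \frac{1}{\frac{9739979}{17992} + 1548253} = \frac{1}{\frac{27865907955}{17992}} = \frac{17992}{27865907955}$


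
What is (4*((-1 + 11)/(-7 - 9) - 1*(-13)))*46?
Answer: 2277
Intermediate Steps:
(4*((-1 + 11)/(-7 - 9) - 1*(-13)))*46 = (4*(10/(-16) + 13))*46 = (4*(10*(-1/16) + 13))*46 = (4*(-5/8 + 13))*46 = (4*(99/8))*46 = (99/2)*46 = 2277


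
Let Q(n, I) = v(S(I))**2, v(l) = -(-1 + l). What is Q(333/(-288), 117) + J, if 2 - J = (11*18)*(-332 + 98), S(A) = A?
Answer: 59790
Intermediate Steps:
v(l) = 1 - l
Q(n, I) = (1 - I)**2
J = 46334 (J = 2 - 11*18*(-332 + 98) = 2 - 198*(-234) = 2 - 1*(-46332) = 2 + 46332 = 46334)
Q(333/(-288), 117) + J = (-1 + 117)**2 + 46334 = 116**2 + 46334 = 13456 + 46334 = 59790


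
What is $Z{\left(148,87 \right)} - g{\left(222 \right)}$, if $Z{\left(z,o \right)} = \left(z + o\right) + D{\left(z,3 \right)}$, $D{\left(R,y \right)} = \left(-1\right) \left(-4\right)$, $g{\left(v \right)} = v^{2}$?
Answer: $-49045$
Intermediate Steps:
$D{\left(R,y \right)} = 4$
$Z{\left(z,o \right)} = 4 + o + z$ ($Z{\left(z,o \right)} = \left(z + o\right) + 4 = \left(o + z\right) + 4 = 4 + o + z$)
$Z{\left(148,87 \right)} - g{\left(222 \right)} = \left(4 + 87 + 148\right) - 222^{2} = 239 - 49284 = -49045$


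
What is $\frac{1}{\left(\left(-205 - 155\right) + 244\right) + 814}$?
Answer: $\frac{1}{698} \approx 0.0014327$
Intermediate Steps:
$\frac{1}{\left(\left(-205 - 155\right) + 244\right) + 814} = \frac{1}{\left(-360 + 244\right) + 814} = \frac{1}{-116 + 814} = \frac{1}{698}$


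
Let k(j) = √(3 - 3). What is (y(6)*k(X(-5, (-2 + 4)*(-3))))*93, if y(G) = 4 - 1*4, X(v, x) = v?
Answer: 0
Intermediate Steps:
k(j) = 0 (k(j) = √0 = 0)
y(G) = 0 (y(G) = 4 - 4 = 0)
(y(6)*k(X(-5, (-2 + 4)*(-3))))*93 = (0*0)*93 = 0*93 = 0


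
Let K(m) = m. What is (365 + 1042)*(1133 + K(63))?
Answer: 1682772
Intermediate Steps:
(365 + 1042)*(1133 + K(63)) = (365 + 1042)*(1133 + 63) = 1407*1196 = 1682772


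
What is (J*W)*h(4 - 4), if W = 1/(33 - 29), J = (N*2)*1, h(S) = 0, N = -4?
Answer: 0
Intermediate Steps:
J = -8 (J = -4*2*1 = -8*1 = -8)
W = 1/4 ≈ 0.25000
(J*W)*h(4 - 4) = -8*1/4*0 = -2*0 = 0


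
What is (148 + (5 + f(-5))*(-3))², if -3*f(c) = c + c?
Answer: 15129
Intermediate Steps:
f(c) = -2*c/3 (f(c) = -(c + c)/3 = -2*c/3)
(148 + (5 + f(-5))*(-3))² = (148 + (5 - ⅔*(-5))*(-3))² = (148 + (5 + 10/3)*(-3))² = (148 + (25/3)*(-3))² = (148 - 25)² = 123² = 15129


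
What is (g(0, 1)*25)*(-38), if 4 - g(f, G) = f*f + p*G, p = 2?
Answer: -1900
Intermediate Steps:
g(f, G) = 4 - f² - 2*G (g(f, G) = 4 - (f*f + 2*G) = 4 - (f² + 2*G) = 4 + (-f² - 2*G) = 4 - f² - 2*G)
(g(0, 1)*25)*(-38) = ((4 - 1*0² - 2*1)*25)*(-38) = ((4 - 1*0 - 2)*25)*(-38) = ((4 + 0 - 2)*25)*(-38) = (2*25)*(-38) = 50*(-38) = -1900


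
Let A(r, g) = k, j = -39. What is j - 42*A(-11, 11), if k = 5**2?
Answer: -1089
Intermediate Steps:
k = 25
A(r, g) = 25
j - 42*A(-11, 11) = -39 - 42*25 = -39 - 1050 = -1089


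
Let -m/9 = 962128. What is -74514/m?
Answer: 12419/1443192 ≈ 0.0086052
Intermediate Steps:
m = -8659152 (m = -9*962128 = -8659152)
-74514/m = -74514/(-8659152) = -74514*(-1/8659152) = 12419/1443192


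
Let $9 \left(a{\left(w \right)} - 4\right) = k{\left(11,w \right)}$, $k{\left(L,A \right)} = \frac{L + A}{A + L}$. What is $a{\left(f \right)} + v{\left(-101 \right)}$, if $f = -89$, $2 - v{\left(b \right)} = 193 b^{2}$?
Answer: $- \frac{17719082}{9} \approx -1.9688 \cdot 10^{6}$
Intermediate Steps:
$v{\left(b \right)} = 2 - 193 b^{2}$
$k{\left(L,A \right)} = 1$ ($k{\left(L,A \right)} = \frac{A + L}{A + L} = 1$)
$a{\left(w \right)} = \frac{37}{9}$ ($a{\left(w \right)} = 4 + \frac{1}{9} \cdot 1 = 4 + \frac{1}{9} = \frac{37}{9}$)
$a{\left(f \right)} + v{\left(-101 \right)} = \frac{37}{9} + \left(2 - 193 \left(-101\right)^{2}\right) = \frac{37}{9} + \left(2 - 1968793\right) = \frac{37}{9} - 1968791 = - \frac{17719082}{9}$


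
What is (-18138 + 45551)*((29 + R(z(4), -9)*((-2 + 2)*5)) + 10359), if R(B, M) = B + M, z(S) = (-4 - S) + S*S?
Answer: 284766244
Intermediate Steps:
z(S) = -4 + S² - S (z(S) = (-4 - S) + S² = -4 + S² - S)
(-18138 + 45551)*((29 + R(z(4), -9)*((-2 + 2)*5)) + 10359) = (-18138 + 45551)*((29 + ((-4 + 4² - 1*4) - 9)*((-2 + 2)*5)) + 10359) = 27413*((29 + ((-4 + 16 - 4) - 9)*(0*5)) + 10359) = 27413*((29 + (8 - 9)*0) + 10359) = 27413*((29 - 1*0) + 10359) = 27413*((29 + 0) + 10359) = 27413*(29 + 10359) = 27413*10388 = 284766244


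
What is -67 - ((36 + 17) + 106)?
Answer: -226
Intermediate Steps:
-67 - ((36 + 17) + 106) = -67 - (53 + 106) = -67 - 1*159 = -67 - 159 = -226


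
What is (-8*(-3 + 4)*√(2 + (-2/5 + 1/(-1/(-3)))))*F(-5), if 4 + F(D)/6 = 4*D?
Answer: 1152*√115/5 ≈ 2470.8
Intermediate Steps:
F(D) = -24 + 24*D (F(D) = -24 + 6*(4*D) = -24 + 24*D)
(-8*(-3 + 4)*√(2 + (-2/5 + 1/(-1/(-3)))))*F(-5) = (-8*(-3 + 4)*√(2 + (-2/5 + 1/(-1/(-3)))))*(-24 + 24*(-5)) = (-8*√(2 + (-2*⅕ + 1/(-1*(-⅓)))))*(-24 - 120) = -8*√(2 + (-⅖ + 1/(⅓)))*(-144) = -8*√(2 + (-⅖ + 1*3))*(-144) = -8*√(2 + (-⅖ + 3))*(-144) = -8*√(2 + 13/5)*(-144) = -8*√(23/5)*(-144) = -8*√115/5*(-144) = 1152*√115/5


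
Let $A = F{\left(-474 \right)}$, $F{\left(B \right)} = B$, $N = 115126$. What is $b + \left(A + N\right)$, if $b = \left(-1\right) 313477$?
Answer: $-198825$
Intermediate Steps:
$A = -474$
$b = -313477$
$b + \left(A + N\right) = -313477 + \left(-474 + 115126\right) = -313477 + 114652 = -198825$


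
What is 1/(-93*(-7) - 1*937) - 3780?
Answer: -1081081/286 ≈ -3780.0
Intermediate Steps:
1/(-93*(-7) - 1*937) - 3780 = 1/(651 - 937) - 3780 = 1/(-286) - 3780 = -1/286 - 3780 = -1081081/286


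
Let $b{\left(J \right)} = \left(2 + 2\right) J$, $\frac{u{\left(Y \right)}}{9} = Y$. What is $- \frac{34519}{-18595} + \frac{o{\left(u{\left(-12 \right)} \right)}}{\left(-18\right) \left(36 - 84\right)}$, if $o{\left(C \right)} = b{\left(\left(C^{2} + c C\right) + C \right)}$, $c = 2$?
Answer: $\frac{2021513}{37190} \approx 54.356$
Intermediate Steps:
$u{\left(Y \right)} = 9 Y$
$b{\left(J \right)} = 4 J$
$o{\left(C \right)} = 4 C^{2} + 12 C$ ($o{\left(C \right)} = 4 \left(\left(C^{2} + 2 C\right) + C\right) = 4 \left(C^{2} + 3 C\right) = 4 C^{2} + 12 C$)
$- \frac{34519}{-18595} + \frac{o{\left(u{\left(-12 \right)} \right)}}{\left(-18\right) \left(36 - 84\right)} = - \frac{34519}{-18595} + \frac{4 \cdot 9 \left(-12\right) \left(3 + 9 \left(-12\right)\right)}{\left(-18\right) \left(36 - 84\right)} = \left(-34519\right) \left(- \frac{1}{18595}\right) + \frac{4 \left(-108\right) \left(3 - 108\right)}{\left(-18\right) \left(-48\right)} = \frac{34519}{18595} + \frac{4 \left(-108\right) \left(-105\right)}{864} = \frac{34519}{18595} + 45360 \cdot \frac{1}{864} = \frac{34519}{18595} + \frac{105}{2} = \frac{2021513}{37190}$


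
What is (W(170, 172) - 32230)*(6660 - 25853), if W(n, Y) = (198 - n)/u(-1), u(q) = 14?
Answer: 618552004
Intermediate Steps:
W(n, Y) = 99/7 - n/14 (W(n, Y) = (198 - n)/14 = (198 - n)*(1/14) = 99/7 - n/14)
(W(170, 172) - 32230)*(6660 - 25853) = ((99/7 - 1/14*170) - 32230)*(6660 - 25853) = ((99/7 - 85/7) - 32230)*(-19193) = (2 - 32230)*(-19193) = -32228*(-19193) = 618552004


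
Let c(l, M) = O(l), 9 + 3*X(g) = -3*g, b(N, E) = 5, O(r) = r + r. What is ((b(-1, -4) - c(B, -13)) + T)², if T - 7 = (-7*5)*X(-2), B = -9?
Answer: 4225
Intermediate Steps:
O(r) = 2*r
X(g) = -3 - g (X(g) = -3 + (-3*g)/3 = -3 - g)
c(l, M) = 2*l
T = 42 (T = 7 + (-7*5)*(-3 - 1*(-2)) = 7 - 35*(-3 + 2) = 7 - 35*(-1) = 7 + 35 = 42)
((b(-1, -4) - c(B, -13)) + T)² = ((5 - 2*(-9)) + 42)² = ((5 - 1*(-18)) + 42)² = ((5 + 18) + 42)² = (23 + 42)² = 65² = 4225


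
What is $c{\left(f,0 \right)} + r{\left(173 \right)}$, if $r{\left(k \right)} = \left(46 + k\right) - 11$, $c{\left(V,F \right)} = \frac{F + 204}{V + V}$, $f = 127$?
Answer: $\frac{26518}{127} \approx 208.8$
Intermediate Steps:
$c{\left(V,F \right)} = \frac{204 + F}{2 V}$
$r{\left(k \right)} = 35 + k$
$c{\left(f,0 \right)} + r{\left(173 \right)} = \frac{204 + 0}{2 \cdot 127} + \left(35 + 173\right) = \frac{1}{2} \cdot \frac{1}{127} \cdot 204 + 208 = \frac{102}{127} + 208 = \frac{26518}{127}$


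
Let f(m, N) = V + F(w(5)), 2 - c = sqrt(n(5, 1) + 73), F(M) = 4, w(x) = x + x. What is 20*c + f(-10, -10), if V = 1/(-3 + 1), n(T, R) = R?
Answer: 87/2 - 20*sqrt(74) ≈ -128.55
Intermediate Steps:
w(x) = 2*x
V = -1/2 (V = 1/(-2) = -1/2 ≈ -0.50000)
c = 2 - sqrt(74) (c = 2 - sqrt(1 + 73) = 2 - sqrt(74) ≈ -6.6023)
f(m, N) = 7/2 (f(m, N) = -1/2 + 4 = 7/2)
20*c + f(-10, -10) = 20*(2 - sqrt(74)) + 7/2 = (40 - 20*sqrt(74)) + 7/2 = 87/2 - 20*sqrt(74)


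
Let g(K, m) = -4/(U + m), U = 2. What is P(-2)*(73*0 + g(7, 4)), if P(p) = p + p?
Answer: 8/3 ≈ 2.6667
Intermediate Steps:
P(p) = 2*p
g(K, m) = -4/(2 + m)
P(-2)*(73*0 + g(7, 4)) = (2*(-2))*(73*0 - 4/(2 + 4)) = -4*(0 - 4/6) = -4*(0 - 4*1/6) = -4*(0 - 2/3) = -4*(-2/3) = 8/3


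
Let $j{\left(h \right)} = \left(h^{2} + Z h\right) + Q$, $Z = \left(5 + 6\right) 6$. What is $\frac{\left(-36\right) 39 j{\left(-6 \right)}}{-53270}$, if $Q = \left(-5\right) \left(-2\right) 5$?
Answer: $- \frac{43524}{5327} \approx -8.1705$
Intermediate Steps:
$Z = 66$ ($Z = 11 \cdot 6 = 66$)
$Q = 50$ ($Q = 10 \cdot 5 = 50$)
$j{\left(h \right)} = 50 + h^{2} + 66 h$ ($j{\left(h \right)} = \left(h^{2} + 66 h\right) + 50 = 50 + h^{2} + 66 h$)
$\frac{\left(-36\right) 39 j{\left(-6 \right)}}{-53270} = \frac{\left(-36\right) 39 \left(50 + \left(-6\right)^{2} + 66 \left(-6\right)\right)}{-53270} = - 1404 \left(50 + 36 - 396\right) \left(- \frac{1}{53270}\right) = \left(-1404\right) \left(-310\right) \left(- \frac{1}{53270}\right) = 435240 \left(- \frac{1}{53270}\right) = - \frac{43524}{5327}$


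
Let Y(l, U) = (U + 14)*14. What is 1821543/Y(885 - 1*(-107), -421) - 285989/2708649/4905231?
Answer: -24202020404915369339/75706756446552462 ≈ -319.68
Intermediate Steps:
Y(l, U) = 196 + 14*U (Y(l, U) = (14 + U)*14 = 196 + 14*U)
1821543/Y(885 - 1*(-107), -421) - 285989/2708649/4905231 = 1821543/(196 + 14*(-421)) - 285989/2708649/4905231 = 1821543/(196 - 5894) - 285989*1/2708649*(1/4905231) = 1821543/(-5698) - 285989/2708649*1/4905231 = 1821543*(-1/5698) - 285989/13286549042919 = -1821543/5698 - 285989/13286549042919 = -24202020404915369339/75706756446552462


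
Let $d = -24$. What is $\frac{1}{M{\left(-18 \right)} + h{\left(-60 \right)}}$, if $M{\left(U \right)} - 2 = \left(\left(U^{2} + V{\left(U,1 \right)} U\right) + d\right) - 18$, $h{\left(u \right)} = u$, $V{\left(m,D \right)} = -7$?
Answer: $\frac{1}{350} \approx 0.0028571$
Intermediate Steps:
$M{\left(U \right)} = -40 + U^{2} - 7 U$ ($M{\left(U \right)} = 2 - \left(42 - U^{2} + 7 U\right) = -40 + U^{2} - 7 U$)
$\frac{1}{M{\left(-18 \right)} + h{\left(-60 \right)}} = \frac{1}{\left(-40 + \left(-18\right)^{2} - -126\right) - 60} = \frac{1}{\left(-40 + 324 + 126\right) - 60} = \frac{1}{410 - 60} = \frac{1}{350}$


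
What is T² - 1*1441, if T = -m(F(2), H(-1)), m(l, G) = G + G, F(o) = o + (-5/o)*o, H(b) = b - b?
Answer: -1441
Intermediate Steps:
H(b) = 0
F(o) = -5 + o (F(o) = o - 5 = -5 + o)
m(l, G) = 2*G
T = 0 (T = -2*0 = -1*0 = 0)
T² - 1*1441 = 0² - 1*1441 = 0 - 1441 = -1441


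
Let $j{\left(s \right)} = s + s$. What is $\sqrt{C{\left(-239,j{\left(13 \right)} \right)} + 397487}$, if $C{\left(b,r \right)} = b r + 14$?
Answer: $\sqrt{391287} \approx 625.53$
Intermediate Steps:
$j{\left(s \right)} = 2 s$
$C{\left(b,r \right)} = 14 + b r$
$\sqrt{C{\left(-239,j{\left(13 \right)} \right)} + 397487} = \sqrt{\left(14 - 239 \cdot 2 \cdot 13\right) + 397487} = \sqrt{\left(14 - 6214\right) + 397487} = \sqrt{-6200 + 397487} = \sqrt{391287}$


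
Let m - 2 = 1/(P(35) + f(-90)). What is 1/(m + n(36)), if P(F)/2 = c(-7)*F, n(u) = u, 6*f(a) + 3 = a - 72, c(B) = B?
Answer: 1035/39328 ≈ 0.026317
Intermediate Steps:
f(a) = -25/2 + a/6 (f(a) = -1/2 + (a - 72)/6 = -1/2 + (-72 + a)/6 = -1/2 + (-12 + a/6) = -25/2 + a/6)
P(F) = -14*F (P(F) = 2*(-7*F) = -14*F)
m = 2068/1035 (m = 2 + 1/(-14*35 + (-25/2 + (1/6)*(-90))) = 2 + 1/(-490 + (-25/2 - 15)) = 2 + 1/(-490 - 55/2) = 2 + 1/(-1035/2) = 2 - 2/1035 = 2068/1035 ≈ 1.9981)
1/(m + n(36)) = 1/(2068/1035 + 36) = 1/(39328/1035) = 1035/39328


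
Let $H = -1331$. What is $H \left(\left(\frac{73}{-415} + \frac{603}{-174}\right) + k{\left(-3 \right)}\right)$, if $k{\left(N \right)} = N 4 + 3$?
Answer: $\frac{404995349}{24070} \approx 16826.0$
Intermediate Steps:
$k{\left(N \right)} = 3 + 4 N$ ($k{\left(N \right)} = 4 N + 3 = 3 + 4 N$)
$H \left(\left(\frac{73}{-415} + \frac{603}{-174}\right) + k{\left(-3 \right)}\right) = - 1331 \left(\left(\frac{73}{-415} + \frac{603}{-174}\right) + \left(3 + 4 \left(-3\right)\right)\right) = - 1331 \left(\left(73 \left(- \frac{1}{415}\right) + 603 \left(- \frac{1}{174}\right)\right) + \left(3 - 12\right)\right) = - 1331 \left(\left(- \frac{73}{415} - \frac{201}{58}\right) - 9\right) = - 1331 \left(- \frac{87649}{24070} - 9\right) = \left(-1331\right) \left(- \frac{304279}{24070}\right) = \frac{404995349}{24070}$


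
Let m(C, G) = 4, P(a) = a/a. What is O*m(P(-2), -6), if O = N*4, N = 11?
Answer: 176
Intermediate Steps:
P(a) = 1
O = 44 (O = 11*4 = 44)
O*m(P(-2), -6) = 44*4 = 176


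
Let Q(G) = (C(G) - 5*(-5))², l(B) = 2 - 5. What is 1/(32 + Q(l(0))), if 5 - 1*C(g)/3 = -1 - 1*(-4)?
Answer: 1/993 ≈ 0.0010071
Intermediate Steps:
C(g) = 6 (C(g) = 15 - 3*(-1 - 1*(-4)) = 15 - 3*(-1 + 4) = 15 - 3*3 = 15 - 9 = 6)
l(B) = -3
Q(G) = 961 (Q(G) = (6 - 5*(-5))² = (6 + 25)² = 31² = 961)
1/(32 + Q(l(0))) = 1/(32 + 961) = 1/993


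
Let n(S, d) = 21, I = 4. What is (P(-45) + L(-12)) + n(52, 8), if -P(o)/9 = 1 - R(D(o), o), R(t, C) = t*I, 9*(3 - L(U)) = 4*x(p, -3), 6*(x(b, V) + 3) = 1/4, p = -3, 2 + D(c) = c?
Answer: -90487/54 ≈ -1675.7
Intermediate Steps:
D(c) = -2 + c
x(b, V) = -71/24 (x(b, V) = -3 + (⅙)/4 = -3 + (⅙)*(¼) = -3 + 1/24 = -71/24)
L(U) = 233/54 (L(U) = 3 - 4*(-71)/(9*24) = 3 - ⅑*(-71/6) = 3 + 71/54 = 233/54)
R(t, C) = 4*t (R(t, C) = t*4 = 4*t)
P(o) = -81 + 36*o (P(o) = -9*(1 - 4*(-2 + o)) = -9*(1 - (-8 + 4*o)) = -9*(1 + (8 - 4*o)) = -9*(9 - 4*o) = -81 + 36*o)
(P(-45) + L(-12)) + n(52, 8) = ((-81 + 36*(-45)) + 233/54) + 21 = ((-81 - 1620) + 233/54) + 21 = (-1701 + 233/54) + 21 = -91621/54 + 21 = -90487/54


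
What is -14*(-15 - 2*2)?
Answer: 266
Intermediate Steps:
-14*(-15 - 2*2) = -14*(-15 - 4) = -14*(-19) = 266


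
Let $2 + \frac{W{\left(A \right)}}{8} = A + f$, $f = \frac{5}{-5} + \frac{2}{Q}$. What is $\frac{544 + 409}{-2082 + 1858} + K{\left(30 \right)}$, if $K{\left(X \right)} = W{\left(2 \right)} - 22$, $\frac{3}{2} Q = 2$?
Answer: $- \frac{4985}{224} \approx -22.254$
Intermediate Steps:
$Q = \frac{4}{3}$ ($Q = \frac{2}{3} \cdot 2 = \frac{4}{3} \approx 1.3333$)
$f = \frac{1}{2}$ ($f = \frac{5}{-5} + \frac{2}{\frac{4}{3}} = 5 \left(- \frac{1}{5}\right) + 2 \cdot \frac{3}{4} = -1 + \frac{3}{2} = \frac{1}{2} \approx 0.5$)
$W{\left(A \right)} = -12 + 8 A$ ($W{\left(A \right)} = -16 + 8 \left(A + \frac{1}{2}\right) = -16 + 8 \left(\frac{1}{2} + A\right) = -16 + \left(4 + 8 A\right) = -12 + 8 A$)
$K{\left(X \right)} = -18$ ($K{\left(X \right)} = \left(-12 + 8 \cdot 2\right) - 22 = \left(-12 + 16\right) - 22 = 4 - 22 = -18$)
$\frac{544 + 409}{-2082 + 1858} + K{\left(30 \right)} = \frac{544 + 409}{-2082 + 1858} - 18 = \frac{953}{-224} - 18 = 953 \left(- \frac{1}{224}\right) - 18 = - \frac{953}{224} - 18 = - \frac{4985}{224}$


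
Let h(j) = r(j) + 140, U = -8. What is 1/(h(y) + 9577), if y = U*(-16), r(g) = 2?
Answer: 1/9719 ≈ 0.00010289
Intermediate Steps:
y = 128 (y = -8*(-16) = 128)
h(j) = 142 (h(j) = 2 + 140 = 142)
1/(h(y) + 9577) = 1/(142 + 9577) = 1/9719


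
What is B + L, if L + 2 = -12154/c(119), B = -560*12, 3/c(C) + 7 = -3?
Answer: 101374/3 ≈ 33791.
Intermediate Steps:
c(C) = -3/10 (c(C) = 3/(-7 - 3) = 3/(-10) = 3*(-1/10) = -3/10)
B = -6720
L = 121534/3 (L = -2 - 12154/(-3/10) = -2 - 12154*(-10/3) = -2 + 121540/3 = 121534/3 ≈ 40511.)
B + L = -6720 + 121534/3 = 101374/3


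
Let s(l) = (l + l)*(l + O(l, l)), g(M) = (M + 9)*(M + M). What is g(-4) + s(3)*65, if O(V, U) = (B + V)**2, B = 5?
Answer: 26090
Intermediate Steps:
O(V, U) = (5 + V)**2
g(M) = 2*M*(9 + M) (g(M) = (9 + M)*(2*M) = 2*M*(9 + M))
s(l) = 2*l*(l + (5 + l)**2) (s(l) = (l + l)*(l + (5 + l)**2) = (2*l)*(l + (5 + l)**2) = 2*l*(l + (5 + l)**2))
g(-4) + s(3)*65 = 2*(-4)*(9 - 4) + (2*3*(3 + (5 + 3)**2))*65 = 2*(-4)*5 + (2*3*(3 + 8**2))*65 = -40 + (2*3*(3 + 64))*65 = -40 + (2*3*67)*65 = -40 + 402*65 = -40 + 26130 = 26090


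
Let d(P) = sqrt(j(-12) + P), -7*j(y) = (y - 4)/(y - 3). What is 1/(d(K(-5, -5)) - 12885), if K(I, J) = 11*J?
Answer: -1352925/17432444416 - I*sqrt(608055)/17432444416 ≈ -7.761e-5 - 4.4731e-8*I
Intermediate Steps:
j(y) = -(-4 + y)/(7*(-3 + y)) (j(y) = -(y - 4)/(7*(y - 3)) = -(-4 + y)/(7*(-3 + y)))
d(P) = sqrt(-16/105 + P) (d(P) = sqrt((4 - 1*(-12))/(7*(-3 - 12)) + P) = sqrt((1/7)*(4 + 12)/(-15) + P) = sqrt((1/7)*(-1/15)*16 + P) = sqrt(-16/105 + P))
1/(d(K(-5, -5)) - 12885) = 1/(sqrt(-1680 + 11025*(11*(-5)))/105 - 12885) = 1/(sqrt(-1680 + 11025*(-55))/105 - 12885) = 1/(sqrt(-1680 - 606375)/105 - 12885) = 1/(sqrt(-608055)/105 - 12885) = 1/((I*sqrt(608055))/105 - 12885) = 1/(I*sqrt(608055)/105 - 12885) = 1/(-12885 + I*sqrt(608055)/105)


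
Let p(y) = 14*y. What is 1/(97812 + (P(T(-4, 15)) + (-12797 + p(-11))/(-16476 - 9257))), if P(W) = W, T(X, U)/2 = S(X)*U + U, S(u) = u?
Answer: 25733/2514693177 ≈ 1.0233e-5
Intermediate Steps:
T(X, U) = 2*U + 2*U*X (T(X, U) = 2*(X*U + U) = 2*(U*X + U) = 2*(U + U*X) = 2*U + 2*U*X)
1/(97812 + (P(T(-4, 15)) + (-12797 + p(-11))/(-16476 - 9257))) = 1/(97812 + (2*15*(1 - 4) + (-12797 + 14*(-11))/(-16476 - 9257))) = 1/(97812 + (2*15*(-3) + (-12797 - 154)/(-25733))) = 1/(97812 + (-90 - 12951*(-1/25733))) = 1/(97812 + (-90 + 12951/25733)) = 1/(97812 - 2303019/25733) = 1/(2514693177/25733) = 25733/2514693177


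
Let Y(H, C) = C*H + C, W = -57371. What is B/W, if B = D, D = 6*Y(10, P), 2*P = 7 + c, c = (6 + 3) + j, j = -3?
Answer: -429/57371 ≈ -0.0074776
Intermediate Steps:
c = 6 (c = (6 + 3) - 3 = 9 - 3 = 6)
P = 13/2 (P = (7 + 6)/2 = (½)*13 = 13/2 ≈ 6.5000)
Y(H, C) = C + C*H
D = 429 (D = 6*(13*(1 + 10)/2) = 6*((13/2)*11) = 6*(143/2) = 429)
B = 429
B/W = 429/(-57371) = 429*(-1/57371) = -429/57371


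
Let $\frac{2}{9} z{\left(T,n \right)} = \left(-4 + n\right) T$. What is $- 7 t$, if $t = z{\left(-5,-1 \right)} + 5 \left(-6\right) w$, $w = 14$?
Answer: $\frac{4305}{2} \approx 2152.5$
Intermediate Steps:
$z{\left(T,n \right)} = \frac{9 T \left(-4 + n\right)}{2}$ ($z{\left(T,n \right)} = \frac{9 \left(-4 + n\right) T}{2} = \frac{9 T \left(-4 + n\right)}{2}$)
$t = - \frac{615}{2}$ ($t = \frac{9}{2} \left(-5\right) \left(-4 - 1\right) + 5 \left(-6\right) 14 = \frac{9}{2} \left(-5\right) \left(-5\right) - 420 = \frac{225}{2} - 420 = - \frac{615}{2} \approx -307.5$)
$- 7 t = \left(-7\right) \left(- \frac{615}{2}\right) = \frac{4305}{2}$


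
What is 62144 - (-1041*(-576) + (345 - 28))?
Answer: -537789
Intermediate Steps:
62144 - (-1041*(-576) + (345 - 28)) = 62144 - (599616 + 317) = 62144 - 1*599933 = 62144 - 599933 = -537789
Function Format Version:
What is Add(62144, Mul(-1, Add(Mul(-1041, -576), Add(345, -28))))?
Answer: -537789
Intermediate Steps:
Add(62144, Mul(-1, Add(Mul(-1041, -576), Add(345, -28)))) = Add(62144, Mul(-1, Add(599616, 317))) = Add(62144, Mul(-1, 599933)) = Add(62144, -599933) = -537789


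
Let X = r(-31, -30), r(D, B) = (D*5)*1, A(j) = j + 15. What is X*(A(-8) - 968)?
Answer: 148955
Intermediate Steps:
A(j) = 15 + j
r(D, B) = 5*D (r(D, B) = (5*D)*1 = 5*D)
X = -155 (X = 5*(-31) = -155)
X*(A(-8) - 968) = -155*((15 - 8) - 968) = -155*(7 - 968) = -155*(-961) = 148955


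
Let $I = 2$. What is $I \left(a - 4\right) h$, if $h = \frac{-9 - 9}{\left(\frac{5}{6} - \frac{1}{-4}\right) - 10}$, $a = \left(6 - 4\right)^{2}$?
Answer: $0$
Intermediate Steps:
$a = 4$ ($a = 2^{2} = 4$)
$h = \frac{216}{107}$ ($h = - \frac{18}{\left(5 \cdot \frac{1}{6} - - \frac{1}{4}\right) - 10} = - \frac{18}{\left(\frac{5}{6} + \frac{1}{4}\right) - 10} = - \frac{18}{\frac{13}{12} - 10} = - \frac{18}{- \frac{107}{12}} = \left(-18\right) \left(- \frac{12}{107}\right) = \frac{216}{107} \approx 2.0187$)
$I \left(a - 4\right) h = 2 \left(4 - 4\right) \frac{216}{107} = 2 \cdot 0 \cdot \frac{216}{107} = 0 \cdot \frac{216}{107} = 0$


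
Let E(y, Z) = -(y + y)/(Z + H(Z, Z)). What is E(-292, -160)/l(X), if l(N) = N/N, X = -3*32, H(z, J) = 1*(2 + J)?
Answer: -292/159 ≈ -1.8365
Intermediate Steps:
H(z, J) = 2 + J
X = -96
l(N) = 1
E(y, Z) = -2*y/(2 + 2*Z) (E(y, Z) = -(y + y)/(Z + (2 + Z)) = -2*y/(2 + 2*Z))
E(-292, -160)/l(X) = -1*(-292)/(1 - 160)/1 = -1*(-292)/(-159)*1 = -1*(-292)*(-1/159)*1 = -292/159*1 = -292/159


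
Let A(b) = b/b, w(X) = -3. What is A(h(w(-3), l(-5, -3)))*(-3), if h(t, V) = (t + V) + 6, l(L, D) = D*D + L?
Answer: -3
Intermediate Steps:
l(L, D) = L + D² (l(L, D) = D² + L = L + D²)
h(t, V) = 6 + V + t (h(t, V) = (V + t) + 6 = 6 + V + t)
A(b) = 1
A(h(w(-3), l(-5, -3)))*(-3) = 1*(-3) = -3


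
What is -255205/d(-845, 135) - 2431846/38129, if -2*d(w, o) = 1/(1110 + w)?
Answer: 5157274634004/38129 ≈ 1.3526e+8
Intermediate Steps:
d(w, o) = -1/(2*(1110 + w))
-255205/d(-845, 135) - 2431846/38129 = -255205/((-1/(2220 + 2*(-845)))) - 2431846/38129 = -255205/((-1/(2220 - 1690))) - 2431846*1/38129 = -255205/((-1/530)) - 2431846/38129 = -255205/((-1*1/530)) - 2431846/38129 = -255205/(-1/530) - 2431846/38129 = -255205*(-530) - 2431846/38129 = 135258650 - 2431846/38129 = 5157274634004/38129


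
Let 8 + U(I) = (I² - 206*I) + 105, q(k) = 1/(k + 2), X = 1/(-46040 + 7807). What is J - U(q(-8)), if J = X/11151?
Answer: -224015978827/1705344732 ≈ -131.36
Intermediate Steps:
X = -1/38233 (X = 1/(-38233) = -1/38233 ≈ -2.6155e-5)
q(k) = 1/(2 + k)
U(I) = 97 + I² - 206*I (U(I) = -8 + ((I² - 206*I) + 105) = -8 + (105 + I² - 206*I) = 97 + I² - 206*I)
J = -1/426336183 (J = -1/38233/11151 = -1/38233*1/11151 = -1/426336183 ≈ -2.3456e-9)
J - U(q(-8)) = -1/426336183 - (97 + (1/(2 - 8))² - 206/(2 - 8)) = -1/426336183 - (97 + (1/(-6))² - 206/(-6)) = -1/426336183 - (97 + (-⅙)² - 206*(-⅙)) = -1/426336183 - (97 + 1/36 + 103/3) = -1/426336183 - 1*4729/36 = -1/426336183 - 4729/36 = -224015978827/1705344732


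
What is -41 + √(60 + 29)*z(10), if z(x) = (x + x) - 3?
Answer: -41 + 17*√89 ≈ 119.38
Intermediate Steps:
z(x) = -3 + 2*x (z(x) = 2*x - 3 = -3 + 2*x)
-41 + √(60 + 29)*z(10) = -41 + √(60 + 29)*(-3 + 2*10) = -41 + √89*(-3 + 20) = -41 + √89*17 = -41 + 17*√89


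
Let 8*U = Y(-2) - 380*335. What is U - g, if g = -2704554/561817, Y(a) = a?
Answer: -35749395651/2247268 ≈ -15908.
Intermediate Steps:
g = -2704554/561817 (g = -2704554*1/561817 = -2704554/561817 ≈ -4.8139)
U = -63651/4 (U = (-2 - 380*335)/8 = (-2 - 127300)/8 = (⅛)*(-127302) = -63651/4 ≈ -15913.)
U - g = -63651/4 - 1*(-2704554/561817) = -63651/4 + 2704554/561817 = -35749395651/2247268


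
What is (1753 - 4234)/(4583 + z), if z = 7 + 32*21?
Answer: -827/1754 ≈ -0.47149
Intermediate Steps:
z = 679 (z = 7 + 672 = 679)
(1753 - 4234)/(4583 + z) = (1753 - 4234)/(4583 + 679) = -2481/5262 = -2481*1/5262 = -827/1754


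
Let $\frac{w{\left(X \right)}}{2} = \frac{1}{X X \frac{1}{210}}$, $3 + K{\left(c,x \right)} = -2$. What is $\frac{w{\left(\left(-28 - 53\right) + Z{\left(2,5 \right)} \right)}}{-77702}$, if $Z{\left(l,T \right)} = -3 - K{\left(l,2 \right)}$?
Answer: $- \frac{210}{242469091} \approx -8.6609 \cdot 10^{-7}$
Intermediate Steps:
$K{\left(c,x \right)} = -5$ ($K{\left(c,x \right)} = -3 - 2 = -5$)
$Z{\left(l,T \right)} = 2$ ($Z{\left(l,T \right)} = -3 - -5 = -3 + 5 = 2$)
$w{\left(X \right)} = \frac{420}{X^{2}}$ ($w{\left(X \right)} = \frac{2}{X X \frac{1}{210}} = \frac{2}{X^{2} \cdot \frac{1}{210}} = \frac{2}{\frac{1}{210} X^{2}} = 2 \frac{210}{X^{2}} = \frac{420}{X^{2}}$)
$\frac{w{\left(\left(-28 - 53\right) + Z{\left(2,5 \right)} \right)}}{-77702} = \frac{420 \frac{1}{\left(\left(-28 - 53\right) + 2\right)^{2}}}{-77702} = \frac{420}{\left(-81 + 2\right)^{2}} \left(- \frac{1}{77702}\right) = \frac{420}{6241} \left(- \frac{1}{77702}\right) = - \frac{210}{242469091}$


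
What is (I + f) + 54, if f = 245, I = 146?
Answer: 445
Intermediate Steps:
(I + f) + 54 = (146 + 245) + 54 = 391 + 54 = 445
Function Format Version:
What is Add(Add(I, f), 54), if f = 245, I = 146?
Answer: 445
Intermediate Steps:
Add(Add(I, f), 54) = Add(Add(146, 245), 54) = Add(391, 54) = 445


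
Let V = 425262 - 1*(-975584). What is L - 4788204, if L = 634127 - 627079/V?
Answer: -5819222776221/1400846 ≈ -4.1541e+6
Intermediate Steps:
V = 1400846 (V = 425262 + 975584 = 1400846)
L = 888313644363/1400846 (L = 634127 - 627079/1400846 = 888313644363/1400846 ≈ 6.3413e+5)
L - 4788204 = 888313644363/1400846 - 4788204 = -5819222776221/1400846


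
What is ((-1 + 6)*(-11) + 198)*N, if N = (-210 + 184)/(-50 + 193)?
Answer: -26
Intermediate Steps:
N = -2/11 (N = -26/143 = -26*1/143 = -2/11 ≈ -0.18182)
((-1 + 6)*(-11) + 198)*N = ((-1 + 6)*(-11) + 198)*(-2/11) = (5*(-11) + 198)*(-2/11) = (-55 + 198)*(-2/11) = 143*(-2/11) = -26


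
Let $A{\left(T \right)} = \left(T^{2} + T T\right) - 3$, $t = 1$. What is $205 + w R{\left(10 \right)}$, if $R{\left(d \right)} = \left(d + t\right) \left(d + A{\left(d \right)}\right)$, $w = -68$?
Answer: $-154631$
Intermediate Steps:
$A{\left(T \right)} = -3 + 2 T^{2}$ ($A{\left(T \right)} = \left(T^{2} + T^{2}\right) - 3 = 2 T^{2} - 3 = -3 + 2 T^{2}$)
$R{\left(d \right)} = \left(1 + d\right) \left(-3 + d + 2 d^{2}\right)$ ($R{\left(d \right)} = \left(d + 1\right) \left(d + \left(-3 + 2 d^{2}\right)\right) = \left(1 + d\right) \left(-3 + d + 2 d^{2}\right)$)
$205 + w R{\left(10 \right)} = 205 - 68 \left(-3 - 20 + 2 \cdot 10^{3} + 3 \cdot 10^{2}\right) = 205 - 68 \left(-3 - 20 + 2 \cdot 1000 + 3 \cdot 100\right) = 205 - 68 \left(-3 - 20 + 2000 + 300\right) = 205 - 154836 = -154631$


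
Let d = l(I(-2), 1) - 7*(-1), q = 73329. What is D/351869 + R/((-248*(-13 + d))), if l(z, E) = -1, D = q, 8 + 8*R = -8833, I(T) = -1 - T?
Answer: -298925811/698108096 ≈ -0.42819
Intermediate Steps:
R = -8841/8 (R = -1 + (1/8)*(-8833) = -1 - 8833/8 = -8841/8 ≈ -1105.1)
D = 73329
d = 6 (d = -1 - 7*(-1) = -1 + 7 = 6)
D/351869 + R/((-248*(-13 + d))) = 73329/351869 - 8841*(-1/(248*(-13 + 6)))/8 = 73329*(1/351869) - 8841/(8*((-248*(-7)))) = 73329/351869 - 8841/8/1736 = 73329/351869 - 8841/8*1/1736 = 73329/351869 - 1263/1984 = -298925811/698108096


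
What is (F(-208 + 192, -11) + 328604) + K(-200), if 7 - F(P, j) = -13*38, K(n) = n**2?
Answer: 369105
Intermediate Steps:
F(P, j) = 501 (F(P, j) = 7 - (-13)*38 = 7 - 1*(-494) = 7 + 494 = 501)
(F(-208 + 192, -11) + 328604) + K(-200) = (501 + 328604) + (-200)**2 = 329105 + 40000 = 369105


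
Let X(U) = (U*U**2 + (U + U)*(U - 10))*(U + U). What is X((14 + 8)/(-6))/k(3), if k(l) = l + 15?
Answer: -15125/729 ≈ -20.748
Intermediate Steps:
k(l) = 15 + l
X(U) = 2*U*(U**3 + 2*U*(-10 + U)) (X(U) = (U**3 + (2*U)*(-10 + U))*(2*U) = (U**3 + 2*U*(-10 + U))*(2*U) = 2*U*(U**3 + 2*U*(-10 + U)))
X((14 + 8)/(-6))/k(3) = (2*((14 + 8)/(-6))**2*(-20 + ((14 + 8)/(-6))**2 + 2*((14 + 8)/(-6))))/(15 + 3) = (2*(22*(-1/6))**2*(-20 + (22*(-1/6))**2 + 2*(22*(-1/6))))/18 = (2*(-11/3)**2*(-20 + (-11/3)**2 + 2*(-11/3)))*(1/18) = (2*(121/9)*(-20 + 121/9 - 22/3))*(1/18) = (2*(121/9)*(-125/9))*(1/18) = -30250/81*1/18 = -15125/729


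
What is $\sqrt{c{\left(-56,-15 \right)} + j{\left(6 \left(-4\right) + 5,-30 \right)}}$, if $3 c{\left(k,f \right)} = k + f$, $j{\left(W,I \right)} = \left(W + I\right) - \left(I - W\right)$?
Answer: $\frac{i \sqrt{555}}{3} \approx 7.8528 i$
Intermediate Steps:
$j{\left(W,I \right)} = 2 W$ ($j{\left(W,I \right)} = \left(I + W\right) - \left(I - W\right) = 2 W$)
$c{\left(k,f \right)} = \frac{f}{3} + \frac{k}{3}$ ($c{\left(k,f \right)} = \frac{k + f}{3} = \frac{f + k}{3} = \frac{f}{3} + \frac{k}{3}$)
$\sqrt{c{\left(-56,-15 \right)} + j{\left(6 \left(-4\right) + 5,-30 \right)}} = \sqrt{\left(\frac{1}{3} \left(-15\right) + \frac{1}{3} \left(-56\right)\right) + 2 \left(6 \left(-4\right) + 5\right)} = \sqrt{\left(-5 - \frac{56}{3}\right) + 2 \left(-24 + 5\right)} = \sqrt{- \frac{71}{3} + 2 \left(-19\right)} = \sqrt{- \frac{71}{3} - 38} = \sqrt{- \frac{185}{3}} = \frac{i \sqrt{555}}{3}$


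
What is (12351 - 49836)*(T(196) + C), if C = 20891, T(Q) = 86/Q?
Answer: -1566231165/2 ≈ -7.8312e+8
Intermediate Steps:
(12351 - 49836)*(T(196) + C) = (12351 - 49836)*(86/196 + 20891) = -37485*(86*(1/196) + 20891) = -37485*(43/98 + 20891) = -37485*2047361/98 = -1566231165/2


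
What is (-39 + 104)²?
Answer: 4225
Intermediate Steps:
(-39 + 104)² = 65² = 4225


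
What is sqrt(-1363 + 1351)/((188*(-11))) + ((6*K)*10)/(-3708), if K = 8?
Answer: -40/309 - I*sqrt(3)/1034 ≈ -0.12945 - 0.0016751*I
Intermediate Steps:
sqrt(-1363 + 1351)/((188*(-11))) + ((6*K)*10)/(-3708) = sqrt(-1363 + 1351)/((188*(-11))) + ((6*8)*10)/(-3708) = sqrt(-12)/(-2068) + (48*10)*(-1/3708) = (2*I*sqrt(3))*(-1/2068) + 480*(-1/3708) = -I*sqrt(3)/1034 - 40/309 = -40/309 - I*sqrt(3)/1034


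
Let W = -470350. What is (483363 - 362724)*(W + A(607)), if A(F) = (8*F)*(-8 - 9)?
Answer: -66701544378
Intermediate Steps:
A(F) = -136*F (A(F) = (8*F)*(-17) = -136*F)
(483363 - 362724)*(W + A(607)) = (483363 - 362724)*(-470350 - 136*607) = 120639*(-470350 - 82552) = 120639*(-552902) = -66701544378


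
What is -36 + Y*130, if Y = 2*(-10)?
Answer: -2636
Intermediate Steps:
Y = -20
-36 + Y*130 = -36 - 20*130 = -36 - 2600 = -2636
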